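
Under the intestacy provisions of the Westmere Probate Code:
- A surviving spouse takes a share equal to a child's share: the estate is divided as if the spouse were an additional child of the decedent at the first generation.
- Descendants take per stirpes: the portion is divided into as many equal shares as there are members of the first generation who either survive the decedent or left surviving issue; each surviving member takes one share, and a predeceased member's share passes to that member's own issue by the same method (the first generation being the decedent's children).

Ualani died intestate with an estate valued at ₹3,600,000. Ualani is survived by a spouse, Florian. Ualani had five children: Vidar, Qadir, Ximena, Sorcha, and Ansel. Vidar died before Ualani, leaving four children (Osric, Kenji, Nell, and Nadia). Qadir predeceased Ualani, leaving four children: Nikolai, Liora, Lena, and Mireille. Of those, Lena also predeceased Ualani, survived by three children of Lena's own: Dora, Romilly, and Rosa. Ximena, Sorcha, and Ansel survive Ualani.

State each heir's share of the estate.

The spouse counts as an additional share at the children's level, so there are 6 primary shares of ₹600,000. Florian takes one such share (₹600,000).
The children's combined portion (₹3,000,000) is divided into 5 shares of ₹600,000: Ximena, Sorcha, and Ansel each take ₹600,000; Vidar's ₹600,000 share passes to Vidar's issue; Qadir's ₹600,000 share passes to Qadir's issue.
Vidar's share (₹600,000) is divided into 4 shares of ₹150,000: Osric, Kenji, Nell, and Nadia each take ₹150,000.
Qadir's share (₹600,000) is divided into 4 shares of ₹150,000: Nikolai, Liora, and Mireille each take ₹150,000; Lena's ₹150,000 share passes to Lena's issue.
Lena's share (₹150,000) is divided into 3 shares of ₹50,000: Dora, Romilly, and Rosa each take ₹50,000.

Florian: ₹600,000; Osric: ₹150,000; Kenji: ₹150,000; Nell: ₹150,000; Nadia: ₹150,000; Nikolai: ₹150,000; Liora: ₹150,000; Dora: ₹50,000; Romilly: ₹50,000; Rosa: ₹50,000; Mireille: ₹150,000; Ximena: ₹600,000; Sorcha: ₹600,000; Ansel: ₹600,000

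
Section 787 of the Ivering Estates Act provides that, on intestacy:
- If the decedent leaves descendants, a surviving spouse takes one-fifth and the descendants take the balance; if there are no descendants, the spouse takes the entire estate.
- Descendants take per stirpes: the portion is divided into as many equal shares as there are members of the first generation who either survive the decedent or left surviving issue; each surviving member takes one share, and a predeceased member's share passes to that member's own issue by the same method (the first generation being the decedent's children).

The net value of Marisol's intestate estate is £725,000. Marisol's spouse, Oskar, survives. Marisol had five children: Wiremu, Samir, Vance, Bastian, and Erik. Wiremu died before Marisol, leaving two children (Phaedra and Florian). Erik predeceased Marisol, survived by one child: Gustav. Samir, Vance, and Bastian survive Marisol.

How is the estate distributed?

Oskar: £145,000; Phaedra: £58,000; Florian: £58,000; Samir: £116,000; Vance: £116,000; Bastian: £116,000; Gustav: £116,000

Oskar takes one-fifth of £725,000 = £145,000. The remaining £580,000 passes to the descendants.
The descendants' portion (£580,000) is divided into 5 shares of £116,000: Samir, Vance, and Bastian each take £116,000; Wiremu's £116,000 share passes to Wiremu's issue; Erik's £116,000 share passes to Erik's issue.
Wiremu's share (£116,000) is divided into 2 shares of £58,000: Phaedra and Florian each take £58,000.
Erik's share (£116,000) passes entirely to Gustav.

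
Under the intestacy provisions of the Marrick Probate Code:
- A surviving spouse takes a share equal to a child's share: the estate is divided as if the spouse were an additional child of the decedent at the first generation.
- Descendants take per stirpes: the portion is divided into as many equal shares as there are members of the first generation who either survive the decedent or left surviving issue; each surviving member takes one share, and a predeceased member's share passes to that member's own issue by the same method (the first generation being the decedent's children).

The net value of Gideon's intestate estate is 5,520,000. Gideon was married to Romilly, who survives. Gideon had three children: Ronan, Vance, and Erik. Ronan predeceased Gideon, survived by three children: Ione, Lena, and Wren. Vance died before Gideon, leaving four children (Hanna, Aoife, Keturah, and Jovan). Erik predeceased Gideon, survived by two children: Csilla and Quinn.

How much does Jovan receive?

The spouse counts as an additional share at the children's level, so there are 4 primary shares of 1,380,000. Romilly takes one such share (1,380,000).
The children's combined portion (4,140,000) is divided into 3 shares of 1,380,000: Ronan's 1,380,000 share passes to Ronan's issue; Vance's 1,380,000 share passes to Vance's issue; Erik's 1,380,000 share passes to Erik's issue.
Ronan's share (1,380,000) is divided into 3 shares of 460,000: Ione, Lena, and Wren each take 460,000.
Vance's share (1,380,000) is divided into 4 shares of 345,000: Hanna, Aoife, Keturah, and Jovan each take 345,000.
Erik's share (1,380,000) is divided into 2 shares of 690,000: Csilla and Quinn each take 690,000.

Jovan receives 345,000.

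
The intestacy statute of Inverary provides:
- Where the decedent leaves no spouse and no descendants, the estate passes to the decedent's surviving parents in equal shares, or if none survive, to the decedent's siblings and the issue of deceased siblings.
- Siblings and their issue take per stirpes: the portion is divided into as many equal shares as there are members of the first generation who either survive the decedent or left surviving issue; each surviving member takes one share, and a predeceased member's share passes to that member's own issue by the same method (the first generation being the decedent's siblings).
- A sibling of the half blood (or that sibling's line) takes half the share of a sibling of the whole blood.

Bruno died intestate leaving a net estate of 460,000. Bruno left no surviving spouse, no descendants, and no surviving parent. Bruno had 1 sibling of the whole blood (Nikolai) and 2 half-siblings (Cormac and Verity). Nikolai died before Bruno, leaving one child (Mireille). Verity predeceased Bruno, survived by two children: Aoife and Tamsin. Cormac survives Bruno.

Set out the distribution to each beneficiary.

Mireille: 230,000; Cormac: 115,000; Aoife: 57,500; Tamsin: 57,500

The entire 460,000 passes to the siblings and their issue.
Counting each half-blood sibling's line as half a unit, there are 2 units in 460,000, so one unit is 230,000. Whole-blood lines (Nikolai) take 230,000 each; half-blood lines (Cormac and Verity) take 115,000 each.
Nikolai's share (230,000) passes entirely to Mireille.
Verity's share (115,000) is divided into 2 shares of 57,500: Aoife and Tamsin each take 57,500.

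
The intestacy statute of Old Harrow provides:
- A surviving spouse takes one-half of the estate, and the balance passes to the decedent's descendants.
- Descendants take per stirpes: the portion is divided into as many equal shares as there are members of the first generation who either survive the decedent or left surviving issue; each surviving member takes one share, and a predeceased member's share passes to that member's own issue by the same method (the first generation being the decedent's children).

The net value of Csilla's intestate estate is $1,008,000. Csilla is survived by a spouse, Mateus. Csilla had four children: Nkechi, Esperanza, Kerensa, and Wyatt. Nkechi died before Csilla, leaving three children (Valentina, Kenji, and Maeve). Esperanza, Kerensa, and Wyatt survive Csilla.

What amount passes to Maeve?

Mateus takes one-half of $1,008,000 = $504,000. The remaining $504,000 passes to the descendants.
The descendants' portion ($504,000) is divided into 4 shares of $126,000: Esperanza, Kerensa, and Wyatt each take $126,000; Nkechi's $126,000 share passes to Nkechi's issue.
Nkechi's share ($126,000) is divided into 3 shares of $42,000: Valentina, Kenji, and Maeve each take $42,000.

Maeve receives $42,000.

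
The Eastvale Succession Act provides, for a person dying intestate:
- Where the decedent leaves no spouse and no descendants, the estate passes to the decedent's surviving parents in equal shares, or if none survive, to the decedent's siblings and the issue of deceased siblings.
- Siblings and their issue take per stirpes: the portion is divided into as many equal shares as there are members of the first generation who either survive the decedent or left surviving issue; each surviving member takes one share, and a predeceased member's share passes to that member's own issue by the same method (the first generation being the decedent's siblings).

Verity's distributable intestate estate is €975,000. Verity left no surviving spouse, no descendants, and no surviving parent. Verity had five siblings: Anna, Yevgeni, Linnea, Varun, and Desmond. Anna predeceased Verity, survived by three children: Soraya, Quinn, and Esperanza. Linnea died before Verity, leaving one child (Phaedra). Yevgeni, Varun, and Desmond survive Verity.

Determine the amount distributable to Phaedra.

Phaedra receives €195,000.

The entire €975,000 passes to the siblings and their issue.
That amount (€975,000) is divided into 5 shares of €195,000: Yevgeni, Varun, and Desmond each take €195,000; Anna's €195,000 share passes to Anna's issue; Linnea's €195,000 share passes to Linnea's issue.
Anna's share (€195,000) is divided into 3 shares of €65,000: Soraya, Quinn, and Esperanza each take €65,000.
Linnea's share (€195,000) passes entirely to Phaedra.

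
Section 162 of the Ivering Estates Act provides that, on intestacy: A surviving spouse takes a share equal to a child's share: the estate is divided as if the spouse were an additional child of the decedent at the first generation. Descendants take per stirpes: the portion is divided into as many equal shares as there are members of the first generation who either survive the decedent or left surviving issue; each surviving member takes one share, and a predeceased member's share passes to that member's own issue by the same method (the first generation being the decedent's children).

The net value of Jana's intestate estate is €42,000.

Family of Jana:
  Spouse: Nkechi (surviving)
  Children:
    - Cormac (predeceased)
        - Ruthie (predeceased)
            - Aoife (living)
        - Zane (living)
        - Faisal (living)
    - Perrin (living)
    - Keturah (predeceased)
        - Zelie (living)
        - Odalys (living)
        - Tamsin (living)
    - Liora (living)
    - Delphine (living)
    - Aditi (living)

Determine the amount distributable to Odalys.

Odalys receives €2,000.

The spouse counts as an additional share at the children's level, so there are 7 primary shares of €6,000. Nkechi takes one such share (€6,000).
The children's combined portion (€36,000) is divided into 6 shares of €6,000: Perrin, Liora, Delphine, and Aditi each take €6,000; Cormac's €6,000 share passes to Cormac's issue; Keturah's €6,000 share passes to Keturah's issue.
Cormac's share (€6,000) is divided into 3 shares of €2,000: Zane and Faisal each take €2,000; Ruthie's €2,000 share passes to Ruthie's issue.
Ruthie's share (€2,000) passes entirely to Aoife.
Keturah's share (€6,000) is divided into 3 shares of €2,000: Zelie, Odalys, and Tamsin each take €2,000.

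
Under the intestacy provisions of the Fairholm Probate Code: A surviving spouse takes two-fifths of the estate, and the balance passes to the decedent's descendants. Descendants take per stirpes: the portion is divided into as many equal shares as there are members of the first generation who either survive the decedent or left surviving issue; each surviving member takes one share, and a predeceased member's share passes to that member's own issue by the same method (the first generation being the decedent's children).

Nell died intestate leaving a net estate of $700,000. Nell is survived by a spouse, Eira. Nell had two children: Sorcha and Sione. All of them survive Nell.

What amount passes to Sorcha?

Sorcha receives $210,000.

Eira takes two-fifths of $700,000 = $280,000. The remaining $420,000 passes to the descendants.
The descendants' portion ($420,000) is divided into 2 shares of $210,000: Sorcha and Sione each take $210,000.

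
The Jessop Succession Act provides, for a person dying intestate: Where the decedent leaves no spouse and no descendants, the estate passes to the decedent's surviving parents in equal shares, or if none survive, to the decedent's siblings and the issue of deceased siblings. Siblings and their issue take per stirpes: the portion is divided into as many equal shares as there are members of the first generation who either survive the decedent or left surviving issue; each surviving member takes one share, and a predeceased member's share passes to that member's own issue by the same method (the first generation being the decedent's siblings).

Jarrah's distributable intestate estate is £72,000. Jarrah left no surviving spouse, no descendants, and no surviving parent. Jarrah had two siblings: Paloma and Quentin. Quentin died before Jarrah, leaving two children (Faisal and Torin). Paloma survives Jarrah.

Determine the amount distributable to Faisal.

Faisal receives £18,000.

The entire £72,000 passes to the siblings and their issue.
That amount (£72,000) is divided into 2 shares of £36,000: Paloma takes £36,000; Quentin's £36,000 share passes to Quentin's issue.
Quentin's share (£36,000) is divided into 2 shares of £18,000: Faisal and Torin each take £18,000.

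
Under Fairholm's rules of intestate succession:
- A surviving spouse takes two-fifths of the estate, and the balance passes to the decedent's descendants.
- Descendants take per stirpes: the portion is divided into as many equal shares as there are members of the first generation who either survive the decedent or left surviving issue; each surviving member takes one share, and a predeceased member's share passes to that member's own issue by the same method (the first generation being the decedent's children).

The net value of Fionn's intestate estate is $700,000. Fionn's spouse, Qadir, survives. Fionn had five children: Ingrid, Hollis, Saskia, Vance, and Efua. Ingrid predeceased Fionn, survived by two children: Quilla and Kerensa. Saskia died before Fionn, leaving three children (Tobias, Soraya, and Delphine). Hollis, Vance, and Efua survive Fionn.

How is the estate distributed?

Qadir: $280,000; Quilla: $42,000; Kerensa: $42,000; Hollis: $84,000; Tobias: $28,000; Soraya: $28,000; Delphine: $28,000; Vance: $84,000; Efua: $84,000

Qadir takes two-fifths of $700,000 = $280,000. The remaining $420,000 passes to the descendants.
The descendants' portion ($420,000) is divided into 5 shares of $84,000: Hollis, Vance, and Efua each take $84,000; Ingrid's $84,000 share passes to Ingrid's issue; Saskia's $84,000 share passes to Saskia's issue.
Ingrid's share ($84,000) is divided into 2 shares of $42,000: Quilla and Kerensa each take $42,000.
Saskia's share ($84,000) is divided into 3 shares of $28,000: Tobias, Soraya, and Delphine each take $28,000.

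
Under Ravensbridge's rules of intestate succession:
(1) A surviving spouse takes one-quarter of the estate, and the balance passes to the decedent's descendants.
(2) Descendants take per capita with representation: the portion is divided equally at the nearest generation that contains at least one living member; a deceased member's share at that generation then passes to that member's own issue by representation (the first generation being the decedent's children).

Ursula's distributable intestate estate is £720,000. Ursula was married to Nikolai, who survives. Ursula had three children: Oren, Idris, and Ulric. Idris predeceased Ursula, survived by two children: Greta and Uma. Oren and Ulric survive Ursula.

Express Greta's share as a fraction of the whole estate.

Greta receives 1/8 of the estate.

Nikolai takes one-quarter of £720,000 = £180,000. The remaining £540,000 passes to the descendants.
The descendants' portion (£540,000) is divided into 3 shares of £180,000: Oren and Ulric each take £180,000; Idris's £180,000 share passes to Idris's issue.
Idris's share (£180,000) is divided into 2 shares of £90,000: Greta and Uma each take £90,000.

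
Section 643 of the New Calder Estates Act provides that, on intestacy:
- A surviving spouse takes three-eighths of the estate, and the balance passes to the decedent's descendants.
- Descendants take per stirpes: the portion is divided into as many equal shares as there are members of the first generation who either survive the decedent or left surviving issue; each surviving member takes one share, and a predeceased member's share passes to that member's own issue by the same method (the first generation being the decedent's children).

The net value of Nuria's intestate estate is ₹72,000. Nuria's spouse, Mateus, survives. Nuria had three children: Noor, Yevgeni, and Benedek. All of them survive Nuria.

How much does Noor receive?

Mateus takes three-eighths of ₹72,000 = ₹27,000. The remaining ₹45,000 passes to the descendants.
The descendants' portion (₹45,000) is divided into 3 shares of ₹15,000: Noor, Yevgeni, and Benedek each take ₹15,000.

Noor receives ₹15,000.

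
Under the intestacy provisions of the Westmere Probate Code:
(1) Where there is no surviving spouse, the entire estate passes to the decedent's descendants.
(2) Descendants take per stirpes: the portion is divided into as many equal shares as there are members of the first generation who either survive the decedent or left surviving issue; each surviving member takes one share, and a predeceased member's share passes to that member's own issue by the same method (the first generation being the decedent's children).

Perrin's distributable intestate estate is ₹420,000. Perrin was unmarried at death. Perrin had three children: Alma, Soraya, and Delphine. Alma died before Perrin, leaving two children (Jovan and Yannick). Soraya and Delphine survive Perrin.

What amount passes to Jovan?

Jovan receives ₹70,000.

The entire ₹420,000 passes to the descendants.
That amount (₹420,000) is divided into 3 shares of ₹140,000: Soraya and Delphine each take ₹140,000; Alma's ₹140,000 share passes to Alma's issue.
Alma's share (₹140,000) is divided into 2 shares of ₹70,000: Jovan and Yannick each take ₹70,000.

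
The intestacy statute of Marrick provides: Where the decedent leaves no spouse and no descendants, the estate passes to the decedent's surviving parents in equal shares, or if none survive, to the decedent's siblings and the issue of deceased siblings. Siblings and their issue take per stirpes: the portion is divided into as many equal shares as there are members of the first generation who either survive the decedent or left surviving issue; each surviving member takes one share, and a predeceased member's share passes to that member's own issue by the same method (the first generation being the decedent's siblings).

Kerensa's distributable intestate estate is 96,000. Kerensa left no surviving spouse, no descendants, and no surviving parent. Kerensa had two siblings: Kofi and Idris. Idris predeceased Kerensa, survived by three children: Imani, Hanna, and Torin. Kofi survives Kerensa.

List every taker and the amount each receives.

The entire 96,000 passes to the siblings and their issue.
That amount (96,000) is divided into 2 shares of 48,000: Kofi takes 48,000; Idris's 48,000 share passes to Idris's issue.
Idris's share (48,000) is divided into 3 shares of 16,000: Imani, Hanna, and Torin each take 16,000.

Kofi: 48,000; Imani: 16,000; Hanna: 16,000; Torin: 16,000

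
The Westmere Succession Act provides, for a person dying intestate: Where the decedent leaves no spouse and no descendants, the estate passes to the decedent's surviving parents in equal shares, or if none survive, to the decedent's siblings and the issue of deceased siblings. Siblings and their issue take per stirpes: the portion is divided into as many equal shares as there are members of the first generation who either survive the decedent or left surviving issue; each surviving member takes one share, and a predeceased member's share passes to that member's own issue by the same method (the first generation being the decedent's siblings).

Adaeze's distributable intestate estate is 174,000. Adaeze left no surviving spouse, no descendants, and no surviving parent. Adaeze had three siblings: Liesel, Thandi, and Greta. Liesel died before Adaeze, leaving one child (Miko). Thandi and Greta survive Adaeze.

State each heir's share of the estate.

The entire 174,000 passes to the siblings and their issue.
That amount (174,000) is divided into 3 shares of 58,000: Thandi and Greta each take 58,000; Liesel's 58,000 share passes to Liesel's issue.
Liesel's share (58,000) passes entirely to Miko.

Miko: 58,000; Thandi: 58,000; Greta: 58,000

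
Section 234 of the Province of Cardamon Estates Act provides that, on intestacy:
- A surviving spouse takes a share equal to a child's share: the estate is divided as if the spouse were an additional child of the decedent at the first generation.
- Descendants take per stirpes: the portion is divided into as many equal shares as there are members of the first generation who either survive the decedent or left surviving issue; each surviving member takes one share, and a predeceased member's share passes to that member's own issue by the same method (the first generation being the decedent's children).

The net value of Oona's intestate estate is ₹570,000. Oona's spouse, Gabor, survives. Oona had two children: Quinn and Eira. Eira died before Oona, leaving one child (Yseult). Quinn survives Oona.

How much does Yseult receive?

Yseult receives ₹190,000.

The spouse counts as an additional share at the children's level, so there are 3 primary shares of ₹190,000. Gabor takes one such share (₹190,000).
The children's combined portion (₹380,000) is divided into 2 shares of ₹190,000: Quinn takes ₹190,000; Eira's ₹190,000 share passes to Eira's issue.
Eira's share (₹190,000) passes entirely to Yseult.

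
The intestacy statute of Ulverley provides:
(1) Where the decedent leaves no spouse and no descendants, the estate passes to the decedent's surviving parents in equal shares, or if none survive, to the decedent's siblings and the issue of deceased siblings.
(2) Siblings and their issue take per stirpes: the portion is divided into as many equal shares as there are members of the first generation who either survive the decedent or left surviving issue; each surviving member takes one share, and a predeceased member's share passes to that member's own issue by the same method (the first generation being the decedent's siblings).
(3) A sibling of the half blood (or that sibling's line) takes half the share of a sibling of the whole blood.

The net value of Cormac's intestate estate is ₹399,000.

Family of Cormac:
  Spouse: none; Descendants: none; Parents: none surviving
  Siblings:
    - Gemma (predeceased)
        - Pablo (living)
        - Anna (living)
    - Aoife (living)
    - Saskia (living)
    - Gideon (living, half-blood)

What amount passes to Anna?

Anna receives ₹57,000.

The entire ₹399,000 passes to the siblings and their issue.
Counting each half-blood sibling's line as half a unit, there are 7/2 units in ₹399,000, so one unit is ₹114,000. Whole-blood lines (Gemma, Aoife, and Saskia) take ₹114,000 each; half-blood lines (Gideon) take ₹57,000 each.
Gemma's share (₹114,000) is divided into 2 shares of ₹57,000: Pablo and Anna each take ₹57,000.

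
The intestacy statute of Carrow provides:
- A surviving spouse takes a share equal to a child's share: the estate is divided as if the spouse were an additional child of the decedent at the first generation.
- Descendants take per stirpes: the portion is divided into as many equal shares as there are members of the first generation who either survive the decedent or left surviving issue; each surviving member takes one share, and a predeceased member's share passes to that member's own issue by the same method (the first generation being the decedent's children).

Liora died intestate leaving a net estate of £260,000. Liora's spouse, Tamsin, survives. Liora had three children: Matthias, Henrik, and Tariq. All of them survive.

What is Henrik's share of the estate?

Henrik receives £65,000.

The spouse counts as an additional share at the children's level, so there are 4 primary shares of £65,000. Tamsin takes one such share (£65,000).
The children's combined portion (£195,000) is divided into 3 shares of £65,000: Matthias, Henrik, and Tariq each take £65,000.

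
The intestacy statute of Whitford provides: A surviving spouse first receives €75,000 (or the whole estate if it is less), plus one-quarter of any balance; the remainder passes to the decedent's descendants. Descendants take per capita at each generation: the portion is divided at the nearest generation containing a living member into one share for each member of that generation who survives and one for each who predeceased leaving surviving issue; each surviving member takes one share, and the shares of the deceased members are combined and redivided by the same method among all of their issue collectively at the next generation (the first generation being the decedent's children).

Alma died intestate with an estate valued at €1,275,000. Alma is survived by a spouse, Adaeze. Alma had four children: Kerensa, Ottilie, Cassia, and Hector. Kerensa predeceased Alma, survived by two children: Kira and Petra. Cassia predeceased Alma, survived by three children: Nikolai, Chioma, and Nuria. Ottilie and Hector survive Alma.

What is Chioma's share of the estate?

Chioma receives €90,000.

Adaeze first takes €75,000, leaving a balance of €1,200,000. Adaeze then takes one-quarter of the balance (€300,000), for a total of €375,000. The remaining €900,000 passes to the descendants.
The descendants' portion (€900,000) is divided at the children's generation into 4 shares of €225,000. Ottilie and Hector each take €225,000. The 2 shares of the deceased (Kerensa and Cassia) are combined into a pool of €450,000.
That pool (€450,000) is divided at the grandchildren's generation equally among Kira, Petra, Nikolai, Chioma, and Nuria: €90,000 each.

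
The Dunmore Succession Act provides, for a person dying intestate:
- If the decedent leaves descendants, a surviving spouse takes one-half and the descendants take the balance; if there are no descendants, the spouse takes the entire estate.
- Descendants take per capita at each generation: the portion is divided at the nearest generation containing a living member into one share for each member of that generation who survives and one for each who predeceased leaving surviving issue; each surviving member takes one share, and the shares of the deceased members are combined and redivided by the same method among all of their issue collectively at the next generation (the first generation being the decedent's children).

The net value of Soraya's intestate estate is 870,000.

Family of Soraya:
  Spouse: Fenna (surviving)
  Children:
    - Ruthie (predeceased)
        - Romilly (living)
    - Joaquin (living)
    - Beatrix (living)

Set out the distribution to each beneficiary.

Fenna takes one-half of 870,000 = 435,000. The remaining 435,000 passes to the descendants.
The descendants' portion (435,000) is divided at the children's generation into 3 shares of 145,000. Joaquin and Beatrix each take 145,000. The remaining share for the deceased Ruthie (145,000) is carried to the next generation.
That pool (145,000) passes entirely to Romilly, the sole taker at the grandchildren's generation.

Fenna: 435,000; Romilly: 145,000; Joaquin: 145,000; Beatrix: 145,000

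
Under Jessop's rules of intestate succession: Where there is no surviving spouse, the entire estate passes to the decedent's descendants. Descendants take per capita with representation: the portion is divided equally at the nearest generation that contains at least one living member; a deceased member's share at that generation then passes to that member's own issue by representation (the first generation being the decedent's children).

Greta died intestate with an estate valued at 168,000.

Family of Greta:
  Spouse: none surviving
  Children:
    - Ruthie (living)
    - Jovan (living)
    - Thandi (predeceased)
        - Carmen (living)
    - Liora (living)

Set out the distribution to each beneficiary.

Ruthie: 42,000; Jovan: 42,000; Carmen: 42,000; Liora: 42,000

The entire 168,000 passes to the descendants.
That amount (168,000) is divided into 4 shares of 42,000: Ruthie, Jovan, and Liora each take 42,000; Thandi's 42,000 share passes to Thandi's issue.
Thandi's share (42,000) passes entirely to Carmen.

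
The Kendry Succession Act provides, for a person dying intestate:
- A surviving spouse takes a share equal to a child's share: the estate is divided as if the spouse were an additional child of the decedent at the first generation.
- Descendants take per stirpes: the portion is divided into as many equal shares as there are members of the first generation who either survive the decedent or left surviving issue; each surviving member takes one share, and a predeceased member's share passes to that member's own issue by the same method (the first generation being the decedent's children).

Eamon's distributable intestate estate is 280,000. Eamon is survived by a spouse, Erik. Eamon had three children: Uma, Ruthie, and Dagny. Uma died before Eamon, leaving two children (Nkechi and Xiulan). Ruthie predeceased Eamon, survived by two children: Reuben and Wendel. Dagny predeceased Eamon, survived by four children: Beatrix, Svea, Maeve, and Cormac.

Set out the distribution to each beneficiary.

The spouse counts as an additional share at the children's level, so there are 4 primary shares of 70,000. Erik takes one such share (70,000).
The children's combined portion (210,000) is divided into 3 shares of 70,000: Uma's 70,000 share passes to Uma's issue; Ruthie's 70,000 share passes to Ruthie's issue; Dagny's 70,000 share passes to Dagny's issue.
Uma's share (70,000) is divided into 2 shares of 35,000: Nkechi and Xiulan each take 35,000.
Ruthie's share (70,000) is divided into 2 shares of 35,000: Reuben and Wendel each take 35,000.
Dagny's share (70,000) is divided into 4 shares of 17,500: Beatrix, Svea, Maeve, and Cormac each take 17,500.

Erik: 70,000; Nkechi: 35,000; Xiulan: 35,000; Reuben: 35,000; Wendel: 35,000; Beatrix: 17,500; Svea: 17,500; Maeve: 17,500; Cormac: 17,500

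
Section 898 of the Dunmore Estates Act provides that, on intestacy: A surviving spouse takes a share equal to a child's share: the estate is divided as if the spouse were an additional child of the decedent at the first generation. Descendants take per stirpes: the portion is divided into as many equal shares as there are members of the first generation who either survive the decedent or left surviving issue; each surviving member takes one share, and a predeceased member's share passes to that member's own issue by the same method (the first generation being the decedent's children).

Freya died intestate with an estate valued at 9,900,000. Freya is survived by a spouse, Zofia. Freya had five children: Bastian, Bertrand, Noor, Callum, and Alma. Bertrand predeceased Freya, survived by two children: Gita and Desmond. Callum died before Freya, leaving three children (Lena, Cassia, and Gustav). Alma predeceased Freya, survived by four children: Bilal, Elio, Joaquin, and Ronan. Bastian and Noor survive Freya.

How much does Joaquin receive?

Joaquin receives 412,500.

The spouse counts as an additional share at the children's level, so there are 6 primary shares of 1,650,000. Zofia takes one such share (1,650,000).
The children's combined portion (8,250,000) is divided into 5 shares of 1,650,000: Bastian and Noor each take 1,650,000; Bertrand's 1,650,000 share passes to Bertrand's issue; Callum's 1,650,000 share passes to Callum's issue; Alma's 1,650,000 share passes to Alma's issue.
Bertrand's share (1,650,000) is divided into 2 shares of 825,000: Gita and Desmond each take 825,000.
Callum's share (1,650,000) is divided into 3 shares of 550,000: Lena, Cassia, and Gustav each take 550,000.
Alma's share (1,650,000) is divided into 4 shares of 412,500: Bilal, Elio, Joaquin, and Ronan each take 412,500.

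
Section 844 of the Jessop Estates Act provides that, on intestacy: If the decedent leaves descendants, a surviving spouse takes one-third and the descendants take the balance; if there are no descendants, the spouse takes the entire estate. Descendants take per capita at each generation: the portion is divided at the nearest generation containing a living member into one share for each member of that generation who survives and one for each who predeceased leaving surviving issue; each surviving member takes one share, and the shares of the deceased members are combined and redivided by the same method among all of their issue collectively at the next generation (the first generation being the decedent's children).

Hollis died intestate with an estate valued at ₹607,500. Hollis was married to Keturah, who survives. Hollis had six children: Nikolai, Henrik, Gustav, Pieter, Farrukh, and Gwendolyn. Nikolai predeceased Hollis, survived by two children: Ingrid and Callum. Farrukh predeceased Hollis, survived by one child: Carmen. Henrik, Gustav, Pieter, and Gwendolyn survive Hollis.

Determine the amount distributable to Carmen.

Keturah takes one-third of ₹607,500 = ₹202,500. The remaining ₹405,000 passes to the descendants.
The descendants' portion (₹405,000) is divided at the children's generation into 6 shares of ₹67,500. Henrik, Gustav, Pieter, and Gwendolyn each take ₹67,500. The 2 shares of the deceased (Nikolai and Farrukh) are combined into a pool of ₹135,000.
That pool (₹135,000) is divided at the grandchildren's generation equally among Ingrid, Callum, and Carmen: ₹45,000 each.

Carmen receives ₹45,000.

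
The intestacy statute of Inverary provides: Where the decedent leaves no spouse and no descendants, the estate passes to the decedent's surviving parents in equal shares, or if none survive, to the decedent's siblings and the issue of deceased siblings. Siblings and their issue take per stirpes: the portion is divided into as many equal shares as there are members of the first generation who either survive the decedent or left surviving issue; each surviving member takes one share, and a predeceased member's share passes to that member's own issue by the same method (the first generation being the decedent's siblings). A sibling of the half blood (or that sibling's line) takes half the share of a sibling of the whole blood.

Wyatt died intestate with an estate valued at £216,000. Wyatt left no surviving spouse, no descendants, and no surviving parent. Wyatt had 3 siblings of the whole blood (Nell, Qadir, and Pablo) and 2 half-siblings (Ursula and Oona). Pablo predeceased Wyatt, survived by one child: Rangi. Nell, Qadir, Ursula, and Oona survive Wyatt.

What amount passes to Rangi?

Rangi receives £54,000.

The entire £216,000 passes to the siblings and their issue.
Counting each half-blood sibling's line as half a unit, there are 4 units in £216,000, so one unit is £54,000. Whole-blood lines (Nell, Qadir, and Pablo) take £54,000 each; half-blood lines (Ursula and Oona) take £27,000 each.
Pablo's share (£54,000) passes entirely to Rangi.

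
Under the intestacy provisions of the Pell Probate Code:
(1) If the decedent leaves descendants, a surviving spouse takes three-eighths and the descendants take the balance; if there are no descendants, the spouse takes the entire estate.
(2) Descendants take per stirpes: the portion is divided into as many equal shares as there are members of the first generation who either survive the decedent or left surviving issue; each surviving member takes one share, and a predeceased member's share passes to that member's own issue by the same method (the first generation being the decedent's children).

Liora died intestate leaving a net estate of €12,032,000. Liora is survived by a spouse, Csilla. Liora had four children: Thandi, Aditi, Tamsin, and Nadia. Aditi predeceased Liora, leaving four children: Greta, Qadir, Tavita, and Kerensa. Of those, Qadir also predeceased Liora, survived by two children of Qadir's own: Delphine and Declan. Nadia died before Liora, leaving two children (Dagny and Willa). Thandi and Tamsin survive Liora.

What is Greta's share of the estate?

Greta receives €470,000.

Csilla takes three-eighths of €12,032,000 = €4,512,000. The remaining €7,520,000 passes to the descendants.
The descendants' portion (€7,520,000) is divided into 4 shares of €1,880,000: Thandi and Tamsin each take €1,880,000; Aditi's €1,880,000 share passes to Aditi's issue; Nadia's €1,880,000 share passes to Nadia's issue.
Aditi's share (€1,880,000) is divided into 4 shares of €470,000: Greta, Tavita, and Kerensa each take €470,000; Qadir's €470,000 share passes to Qadir's issue.
Qadir's share (€470,000) is divided into 2 shares of €235,000: Delphine and Declan each take €235,000.
Nadia's share (€1,880,000) is divided into 2 shares of €940,000: Dagny and Willa each take €940,000.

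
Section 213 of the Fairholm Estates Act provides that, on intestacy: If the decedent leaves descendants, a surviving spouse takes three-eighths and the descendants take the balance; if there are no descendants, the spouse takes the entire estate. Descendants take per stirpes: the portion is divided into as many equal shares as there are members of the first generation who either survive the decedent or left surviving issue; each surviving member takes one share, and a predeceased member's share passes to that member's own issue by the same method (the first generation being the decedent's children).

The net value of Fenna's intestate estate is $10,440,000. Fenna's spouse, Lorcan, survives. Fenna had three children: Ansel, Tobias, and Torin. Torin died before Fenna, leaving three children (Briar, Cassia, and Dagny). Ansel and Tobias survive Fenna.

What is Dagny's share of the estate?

Dagny receives $725,000.

Lorcan takes three-eighths of $10,440,000 = $3,915,000. The remaining $6,525,000 passes to the descendants.
The descendants' portion ($6,525,000) is divided into 3 shares of $2,175,000: Ansel and Tobias each take $2,175,000; Torin's $2,175,000 share passes to Torin's issue.
Torin's share ($2,175,000) is divided into 3 shares of $725,000: Briar, Cassia, and Dagny each take $725,000.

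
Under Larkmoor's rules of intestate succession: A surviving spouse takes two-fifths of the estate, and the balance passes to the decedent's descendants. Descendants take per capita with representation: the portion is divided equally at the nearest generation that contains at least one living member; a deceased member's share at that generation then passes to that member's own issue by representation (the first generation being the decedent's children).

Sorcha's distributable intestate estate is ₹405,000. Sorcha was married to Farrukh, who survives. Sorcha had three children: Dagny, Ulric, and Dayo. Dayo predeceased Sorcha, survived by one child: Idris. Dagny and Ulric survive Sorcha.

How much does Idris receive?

Farrukh takes two-fifths of ₹405,000 = ₹162,000. The remaining ₹243,000 passes to the descendants.
The descendants' portion (₹243,000) is divided into 3 shares of ₹81,000: Dagny and Ulric each take ₹81,000; Dayo's ₹81,000 share passes to Dayo's issue.
Dayo's share (₹81,000) passes entirely to Idris.

Idris receives ₹81,000.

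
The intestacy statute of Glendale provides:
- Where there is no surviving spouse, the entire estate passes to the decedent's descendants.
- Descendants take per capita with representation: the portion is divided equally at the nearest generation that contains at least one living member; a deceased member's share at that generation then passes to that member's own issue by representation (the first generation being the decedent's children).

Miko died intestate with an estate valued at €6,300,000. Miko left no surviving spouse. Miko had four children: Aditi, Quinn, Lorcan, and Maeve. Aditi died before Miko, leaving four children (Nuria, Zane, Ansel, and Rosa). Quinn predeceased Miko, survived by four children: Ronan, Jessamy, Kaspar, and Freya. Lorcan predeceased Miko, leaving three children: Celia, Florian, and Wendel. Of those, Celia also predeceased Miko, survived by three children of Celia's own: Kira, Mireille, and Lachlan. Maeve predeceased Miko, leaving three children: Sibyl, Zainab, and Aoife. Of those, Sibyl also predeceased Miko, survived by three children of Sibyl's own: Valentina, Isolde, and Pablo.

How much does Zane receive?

Zane receives €450,000.

The entire €6,300,000 passes to the descendants.
No child survives, so the initial division is made at the grandchildren's generation.
That amount (€6,300,000) is divided into 14 shares of €450,000: Nuria, Zane, Ansel, Rosa, Ronan, Jessamy, Kaspar, Freya, Florian, Wendel, Zainab, and Aoife each take €450,000; Celia's €450,000 share passes to Celia's issue; Sibyl's €450,000 share passes to Sibyl's issue.
Celia's share (€450,000) is divided into 3 shares of €150,000: Kira, Mireille, and Lachlan each take €150,000.
Sibyl's share (€450,000) is divided into 3 shares of €150,000: Valentina, Isolde, and Pablo each take €150,000.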